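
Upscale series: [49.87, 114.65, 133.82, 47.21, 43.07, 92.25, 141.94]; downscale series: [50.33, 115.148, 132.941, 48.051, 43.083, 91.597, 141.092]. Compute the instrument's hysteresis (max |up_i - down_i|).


|49.87 - 50.33| = 0.4600
|114.65 - 115.148| = 0.4980
|133.82 - 132.941| = 0.8790
|47.21 - 48.051| = 0.8410
|43.07 - 43.083| = 0.0130
|92.25 - 91.597| = 0.6530
|141.94 - 141.092| = 0.8480
hysteresis = max(diffs) = 0.8790

0.8790


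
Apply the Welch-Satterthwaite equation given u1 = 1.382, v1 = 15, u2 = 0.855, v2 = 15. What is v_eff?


uc = sqrt(u1^2 + u2^2) = sqrt(1.382^2 + 0.855^2) = 1.6250997
v_eff = uc^4 / (u1^4/v1 + u2^4/v2)
= 1.6250997^4 / (1.382^4/15 + 0.855^4/15)
= 6.9746118 / 0.27881382
v_eff = 25.0153

25.0153


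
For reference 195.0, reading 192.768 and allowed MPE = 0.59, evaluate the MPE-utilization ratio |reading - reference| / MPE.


e = indication - reference = 192.768 - 195.0 = -2.2320
|e| = 2.2320
ratio = |e| / MPE = 2.2320 / 0.59
ratio = 3.7831

3.7831


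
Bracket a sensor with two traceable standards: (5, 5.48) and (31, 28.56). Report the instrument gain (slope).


slope = (y2 - y1) / (x2 - x1)
= (28.56 - 5.48) / (31 - 5)
= 23.0800 / 26
= 0.8877

0.8877


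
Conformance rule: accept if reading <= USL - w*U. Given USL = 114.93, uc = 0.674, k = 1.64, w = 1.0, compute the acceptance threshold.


U = k * uc = 1.64 * 0.674 = 1.10536
guard band g = w * U = 1.0 * 1.10536 = 1.10536
AL = USL - g = 114.93 - 1.10536
AL = 113.8246

113.8246


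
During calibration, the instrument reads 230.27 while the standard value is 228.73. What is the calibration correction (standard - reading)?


Correction = standard - reading
= 228.73 - 230.27
= -1.5400

-1.5400


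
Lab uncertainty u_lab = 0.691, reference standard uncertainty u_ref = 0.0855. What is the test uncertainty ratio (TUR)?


TUR = u_lab / u_ref
= 0.691 / 0.0855
= 8.0819

8.0819


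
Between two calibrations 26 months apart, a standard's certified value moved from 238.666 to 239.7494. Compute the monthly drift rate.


rate = (v2 - v1) / months
= (239.7494 - 238.666) / 26
= 1.0834 / 26
= 0.0417

0.0417


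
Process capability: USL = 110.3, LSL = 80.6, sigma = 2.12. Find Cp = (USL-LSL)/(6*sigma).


Cp = (USL - LSL) / (6 * sigma)
= (110.3 - 80.6) / (6 * 2.12)
= 29.7000 / 12.7200
= 2.3349

2.3349


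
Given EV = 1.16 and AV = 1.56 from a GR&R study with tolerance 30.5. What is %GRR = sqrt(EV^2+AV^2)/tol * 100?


GRR = sqrt(EV^2 + AV^2) = sqrt(1.16^2 + 1.56^2) = 1.9440165
%GRR = GRR / tol * 100 = 1.9440165 / 30.5 * 100
%GRR = 6.3738

6.3738


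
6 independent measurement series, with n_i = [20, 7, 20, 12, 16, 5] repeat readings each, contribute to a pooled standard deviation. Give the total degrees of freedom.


nu = sum_i (n_i - 1)
nu = ((20 - 1) + (7 - 1) + (20 - 1) + (12 - 1) + (16 - 1) + (5 - 1))
nu = 19 + 6 + 19 + 11 + 15 + 4
nu = 74

74


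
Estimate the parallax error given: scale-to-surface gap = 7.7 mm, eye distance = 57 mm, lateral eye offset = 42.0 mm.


error = h * offset / d
= 7.7 * 42.0 / 57
= 5.6737

5.6737


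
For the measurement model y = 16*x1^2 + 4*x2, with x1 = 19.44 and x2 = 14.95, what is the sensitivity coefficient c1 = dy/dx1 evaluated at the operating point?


y = 16*x1^2 + 4*x2
dy/dx1 = 2*16*x1
Evaluate at x1 = 19.44: c1 = 32 * 19.44
c1 = 622.0800

622.0800


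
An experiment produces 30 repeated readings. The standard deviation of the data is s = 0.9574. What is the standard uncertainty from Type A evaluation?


u_A = s / sqrt(n)
u_A = 0.9574 / sqrt(30)
u_A = 0.9574 / 5.4772256
u_A = 0.1748

0.1748


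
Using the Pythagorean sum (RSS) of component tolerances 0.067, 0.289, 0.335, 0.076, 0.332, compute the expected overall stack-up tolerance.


RSS = sqrt(0.067^2 + 0.289^2 + 0.335^2 + 0.076^2 + 0.332^2)
= sqrt(0.316235)
= 0.5623

0.5623


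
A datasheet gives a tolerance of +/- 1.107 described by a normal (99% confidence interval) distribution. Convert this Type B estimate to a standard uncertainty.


u_B = half_width / 2.576
u_B = 1.107 / 2.576
u_B = 0.4297

0.4297


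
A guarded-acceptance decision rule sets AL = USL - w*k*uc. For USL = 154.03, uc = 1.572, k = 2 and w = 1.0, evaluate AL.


U = k * uc = 2 * 1.572 = 3.144
guard band g = w * U = 1.0 * 3.144 = 3.144
AL = USL - g = 154.03 - 3.144
AL = 150.8860

150.8860


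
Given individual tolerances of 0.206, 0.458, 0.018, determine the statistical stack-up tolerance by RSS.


RSS = sqrt(0.206^2 + 0.458^2 + 0.018^2)
= sqrt(0.252524)
= 0.5025

0.5025


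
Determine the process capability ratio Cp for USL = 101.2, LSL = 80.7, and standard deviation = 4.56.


Cp = (USL - LSL) / (6 * sigma)
= (101.2 - 80.7) / (6 * 4.56)
= 20.5000 / 27.3600
= 0.7493

0.7493


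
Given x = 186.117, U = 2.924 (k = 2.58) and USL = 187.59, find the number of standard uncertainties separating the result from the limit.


u = U / k = 2.924 / 2.58 = 1.1333333
margin = |USL - x| = |187.59 - 186.117| = 1.473
z = margin / u = 1.473 / 1.1333333
z = 1.2997

1.2997


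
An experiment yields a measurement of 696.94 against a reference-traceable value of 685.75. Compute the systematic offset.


Systematic error = measured - true
= 696.94 - 685.75
= 11.1900

11.1900


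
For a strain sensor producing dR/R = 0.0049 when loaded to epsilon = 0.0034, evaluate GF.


GF = (dR/R) / epsilon
= 0.0049 / 0.0034
= 1.4412

1.4412


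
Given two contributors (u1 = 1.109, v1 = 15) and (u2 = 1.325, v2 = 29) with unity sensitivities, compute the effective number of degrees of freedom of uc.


uc = sqrt(u1^2 + u2^2) = sqrt(1.109^2 + 1.325^2) = 1.7278617
v_eff = uc^4 / (u1^4/v1 + u2^4/v2)
= 1.7278617^4 / (1.109^4/15 + 1.325^4/29)
= 8.9132464 / 0.2071239
v_eff = 43.0334

43.0334


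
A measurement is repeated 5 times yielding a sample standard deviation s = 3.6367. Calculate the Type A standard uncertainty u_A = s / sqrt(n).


u_A = s / sqrt(n)
u_A = 3.6367 / sqrt(5)
u_A = 3.6367 / 2.236068
u_A = 1.6264

1.6264


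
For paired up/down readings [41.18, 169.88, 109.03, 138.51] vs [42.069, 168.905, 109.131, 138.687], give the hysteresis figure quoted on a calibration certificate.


|41.18 - 42.069| = 0.8890
|169.88 - 168.905| = 0.9750
|109.03 - 109.131| = 0.1010
|138.51 - 138.687| = 0.1770
hysteresis = max(diffs) = 0.9750

0.9750


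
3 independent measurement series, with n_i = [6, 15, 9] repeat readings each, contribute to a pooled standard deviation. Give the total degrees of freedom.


nu = sum_i (n_i - 1)
nu = ((6 - 1) + (15 - 1) + (9 - 1))
nu = 5 + 14 + 8
nu = 27

27


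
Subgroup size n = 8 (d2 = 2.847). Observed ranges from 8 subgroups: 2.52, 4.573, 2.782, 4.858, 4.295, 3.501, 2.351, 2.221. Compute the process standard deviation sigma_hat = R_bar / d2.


R_bar = (2.52 + 4.573 + 2.782 + 4.858 + 4.295 + 3.501 + 2.351 + 2.221) / 8
R_bar = 27.101 / 8 = 3.387625
sigma_hat = R_bar / d2 = 3.387625 / 2.847 = 1.1899

1.1899


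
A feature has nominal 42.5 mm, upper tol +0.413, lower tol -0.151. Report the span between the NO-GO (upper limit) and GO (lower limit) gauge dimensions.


GO = nominal - lower_tol (smallest hole = maximum material condition)
GO = 42.5 - 0.151 = 42.349
NO-GO = nominal + upper_tol (largest hole = least material condition)
NO-GO = 42.5 + 0.413 = 42.913
spread = NO-GO - GO = 42.913 - 42.349 = 0.5640

0.5640


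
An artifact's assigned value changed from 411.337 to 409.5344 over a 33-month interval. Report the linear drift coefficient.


rate = (v2 - v1) / months
= (409.5344 - 411.337) / 33
= -1.8026 / 33
= -0.0546

-0.0546


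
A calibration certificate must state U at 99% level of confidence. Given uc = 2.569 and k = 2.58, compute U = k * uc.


U = k * uc
U = 2.58 * 2.569
U = 6.6280

6.6280


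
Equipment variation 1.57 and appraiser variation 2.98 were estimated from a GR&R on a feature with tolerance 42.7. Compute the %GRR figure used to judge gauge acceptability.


GRR = sqrt(EV^2 + AV^2) = sqrt(1.57^2 + 2.98^2) = 3.3682785
%GRR = GRR / tol * 100 = 3.3682785 / 42.7 * 100
%GRR = 7.8882

7.8882


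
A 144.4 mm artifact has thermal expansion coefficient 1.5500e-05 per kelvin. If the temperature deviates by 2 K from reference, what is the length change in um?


dL = L * alpha * dT
= 144.4 * 1.5500e-05 * 2
= 0.0044764 mm
dL_um = 0.0044764 * 1000 = 4.4764 um

4.4764


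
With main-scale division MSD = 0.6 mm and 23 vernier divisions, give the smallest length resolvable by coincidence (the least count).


LC = MSD / n_div
= 0.6 / 23
= 0.0261

0.0261


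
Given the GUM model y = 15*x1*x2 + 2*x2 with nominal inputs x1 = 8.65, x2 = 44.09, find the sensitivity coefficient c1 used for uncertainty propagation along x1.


y = 15*x1*x2 + 2*x2
dy/dx1 = 15*x2
Evaluate at x2 = 44.09: c1 = 15 * 44.09
c1 = 661.3500

661.3500


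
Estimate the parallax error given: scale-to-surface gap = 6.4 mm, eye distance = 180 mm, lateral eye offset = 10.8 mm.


error = h * offset / d
= 6.4 * 10.8 / 180
= 0.3840

0.3840


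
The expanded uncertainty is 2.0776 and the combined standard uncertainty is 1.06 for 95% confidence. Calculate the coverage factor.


k = U / uc
k = 2.0776 / 1.06
k = 1.96

1.96


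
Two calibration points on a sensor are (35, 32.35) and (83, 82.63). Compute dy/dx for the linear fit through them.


slope = (y2 - y1) / (x2 - x1)
= (82.63 - 32.35) / (83 - 35)
= 50.2800 / 48
= 1.0475

1.0475


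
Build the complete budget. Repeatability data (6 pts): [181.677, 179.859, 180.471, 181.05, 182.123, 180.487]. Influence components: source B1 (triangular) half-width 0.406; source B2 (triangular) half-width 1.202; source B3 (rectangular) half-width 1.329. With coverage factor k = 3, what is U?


mean = (181.677 + 179.859 + 180.471 + 181.05 + 182.123 + 180.487) / 6 = 180.9445
s = sqrt(sum((x - mean)^2)/(n-1)) = 0.84242121
u_A = s / sqrt(n) = 0.84242121 / sqrt(6) = 0.34391702
u_B1 = 0.406 / sqrt(6) = 0.16574881
u_B2 = 1.202 / sqrt(6) = 0.49071445
u_B3 = 1.329 / sqrt(3) = 0.76729851
uc = sqrt(0.34391702^2 + 0.16574881^2 + 0.49071445^2 + 0.76729851^2) = 0.98757241
U = k * uc = 3 * 0.98757241
U = 2.9627

2.9627


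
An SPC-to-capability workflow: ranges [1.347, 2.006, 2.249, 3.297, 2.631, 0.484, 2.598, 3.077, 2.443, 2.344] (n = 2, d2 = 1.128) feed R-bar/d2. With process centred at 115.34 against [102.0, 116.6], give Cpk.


R_bar = (1.347 + 2.006 + 2.249 + 3.297 + 2.631 + 0.484 + 2.598 + 3.077 + 2.443 + 2.344) / 10 = 2.2476
sigma = R_bar / d2 = 2.2476 / 1.128 = 1.9925532
Cp = (USL - LSL)/(6*sigma) = (116.6 - 102.0)/(6*1.9925532) = 1.2212
Cpu = (116.6 - 115.34)/(3*1.9925532) = 0.2108
Cpl = (115.34 - 102.0)/(3*1.9925532) = 2.2316
Cpk = min(Cpu, Cpl) = 0.2108

0.2108


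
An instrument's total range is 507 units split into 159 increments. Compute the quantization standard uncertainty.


resolution = range / divisions
resolution = 507 / 159 = 3.1886792
u_res = resolution / (2*sqrt(3))
u_res = 3.1886792 / 3.4641016
u_res = 0.9205

0.9205


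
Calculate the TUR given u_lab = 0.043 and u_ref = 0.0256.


TUR = u_lab / u_ref
= 0.043 / 0.0256
= 1.6797

1.6797


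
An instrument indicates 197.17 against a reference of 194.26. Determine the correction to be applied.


Correction = standard - reading
= 194.26 - 197.17
= -2.9100

-2.9100


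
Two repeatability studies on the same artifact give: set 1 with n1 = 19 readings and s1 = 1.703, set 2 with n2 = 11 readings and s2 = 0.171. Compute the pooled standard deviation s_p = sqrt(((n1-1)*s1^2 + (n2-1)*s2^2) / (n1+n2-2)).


s_p = sqrt(((n1-1)*s1^2 + (n2-1)*s2^2) / (n1+n2-2))
numerator = (19-1)*1.703^2 + (11-1)*0.171^2 = 52.203762 + 0.29241 = 52.496172
denominator = 19 + 11 - 2 = 28
s_p^2 = 52.496172 / 28 = 1.8748633
s_p = sqrt(1.8748633) = 1.3693

1.3693


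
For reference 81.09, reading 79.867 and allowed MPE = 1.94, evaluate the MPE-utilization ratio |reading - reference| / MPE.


e = indication - reference = 79.867 - 81.09 = -1.2230
|e| = 1.2230
ratio = |e| / MPE = 1.2230 / 1.94
ratio = 0.6304

0.6304


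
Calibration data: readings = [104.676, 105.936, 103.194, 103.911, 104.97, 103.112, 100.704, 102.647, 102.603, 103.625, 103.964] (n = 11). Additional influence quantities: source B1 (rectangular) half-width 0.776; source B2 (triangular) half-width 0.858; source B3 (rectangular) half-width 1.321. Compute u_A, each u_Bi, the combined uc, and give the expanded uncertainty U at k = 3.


mean = (104.676 + 105.936 + 103.194 + 103.911 + 104.97 + 103.112 + 100.704 + 102.647 + 102.603 + 103.625 + 103.964) / 11 = 103.5765455
s = sqrt(sum((x - mean)^2)/(n-1)) = 1.3931036
u_A = s / sqrt(n) = 1.3931036 / sqrt(11) = 0.42003654
u_B1 = 0.776 / sqrt(3) = 0.44802381
u_B2 = 0.858 / sqrt(6) = 0.35027703
u_B3 = 1.321 / sqrt(3) = 0.76267971
uc = sqrt(0.42003654^2 + 0.44802381^2 + 0.35027703^2 + 0.76267971^2) = 1.0399665
U = k * uc = 3 * 1.0399665
U = 3.1199

3.1199


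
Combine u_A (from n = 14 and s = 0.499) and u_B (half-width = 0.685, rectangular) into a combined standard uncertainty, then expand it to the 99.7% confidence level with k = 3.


u_A = s / sqrt(n) = 0.499 / sqrt(14) = 0.13336336
u_B = half_width / sqrt(3) = 0.685 / sqrt(3) = 0.39548493
uc = sqrt(u_A^2 + u_B^2) = sqrt(0.13336336^2 + 0.39548493^2) = 0.41736569
U = k * uc = 3 * 0.41736569
U = 1.2521

1.2521


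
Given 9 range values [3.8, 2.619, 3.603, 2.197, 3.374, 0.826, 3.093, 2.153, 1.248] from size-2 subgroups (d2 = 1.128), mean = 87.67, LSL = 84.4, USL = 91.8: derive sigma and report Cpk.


R_bar = (3.8 + 2.619 + 3.603 + 2.197 + 3.374 + 0.826 + 3.093 + 2.153 + 1.248) / 9 = 2.5458889
sigma = R_bar / d2 = 2.5458889 / 1.128 = 2.2569937
Cp = (USL - LSL)/(6*sigma) = (91.8 - 84.4)/(6*2.2569937) = 0.5464
Cpu = (91.8 - 87.67)/(3*2.2569937) = 0.6100
Cpl = (87.67 - 84.4)/(3*2.2569937) = 0.4829
Cpk = min(Cpu, Cpl) = 0.4829

0.4829


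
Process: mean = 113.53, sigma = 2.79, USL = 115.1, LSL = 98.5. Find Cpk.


Cpu = (USL - mean) / (3*sigma) = (115.1 - 113.53) / (3*2.79) = 0.1876
Cpl = (mean - LSL) / (3*sigma) = (113.53 - 98.5) / (3*2.79) = 1.7957
Cpk = min(Cpu, Cpl) = 0.1876

0.1876


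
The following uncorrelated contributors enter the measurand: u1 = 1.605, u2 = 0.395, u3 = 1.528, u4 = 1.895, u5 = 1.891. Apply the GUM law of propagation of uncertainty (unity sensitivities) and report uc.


uc = sqrt(1.605^2 + 0.395^2 + 1.528^2 + 1.895^2 + 1.891^2)
uc = sqrt(12.23374)
uc = 3.4977

3.4977


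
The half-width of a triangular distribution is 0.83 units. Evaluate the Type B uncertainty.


u_B = half_width / sqrt(6)
u_B = 0.83 / 2.4494897
u_B = 0.3388

0.3388


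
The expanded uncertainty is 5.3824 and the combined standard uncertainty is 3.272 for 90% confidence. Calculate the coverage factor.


k = U / uc
k = 5.3824 / 3.272
k = 1.645

1.645


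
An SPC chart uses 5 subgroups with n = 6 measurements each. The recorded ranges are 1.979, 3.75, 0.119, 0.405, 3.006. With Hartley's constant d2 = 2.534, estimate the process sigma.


R_bar = (1.979 + 3.75 + 0.119 + 0.405 + 3.006) / 5
R_bar = 9.259 / 5 = 1.8518
sigma_hat = R_bar / d2 = 1.8518 / 2.534 = 0.7308

0.7308


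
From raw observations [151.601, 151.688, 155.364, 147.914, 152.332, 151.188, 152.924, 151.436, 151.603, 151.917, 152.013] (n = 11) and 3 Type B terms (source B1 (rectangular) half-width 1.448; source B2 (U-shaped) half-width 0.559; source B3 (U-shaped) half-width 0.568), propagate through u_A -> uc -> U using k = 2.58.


mean = (151.601 + 151.688 + 155.364 + 147.914 + 152.332 + 151.188 + 152.924 + 151.436 + 151.603 + 151.917 + 152.013) / 11 = 151.8163636
s = sqrt(sum((x - mean)^2)/(n-1)) = 1.7321547
u_A = s / sqrt(n) = 1.7321547 / sqrt(11) = 0.52226429
u_B1 = 1.448 / sqrt(3) = 0.83600319
u_B2 = 0.559 / sqrt(2) = 0.39527269
u_B3 = 0.568 / sqrt(2) = 0.40163665
uc = sqrt(0.52226429^2 + 0.83600319^2 + 0.39527269^2 + 0.40163665^2) = 1.1354355
U = k * uc = 2.58 * 1.1354355
U = 2.9294

2.9294


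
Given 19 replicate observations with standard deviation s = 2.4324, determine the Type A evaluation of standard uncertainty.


u_A = s / sqrt(n)
u_A = 2.4324 / sqrt(19)
u_A = 2.4324 / 4.3588989
u_A = 0.5580

0.5580


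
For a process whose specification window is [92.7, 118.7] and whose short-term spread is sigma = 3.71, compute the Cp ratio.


Cp = (USL - LSL) / (6 * sigma)
= (118.7 - 92.7) / (6 * 3.71)
= 26.0000 / 22.2600
= 1.1680

1.1680


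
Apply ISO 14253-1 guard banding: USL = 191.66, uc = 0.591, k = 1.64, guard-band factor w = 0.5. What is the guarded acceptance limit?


U = k * uc = 1.64 * 0.591 = 0.96924
guard band g = w * U = 0.5 * 0.96924 = 0.48462
AL = USL - g = 191.66 - 0.48462
AL = 191.1754

191.1754


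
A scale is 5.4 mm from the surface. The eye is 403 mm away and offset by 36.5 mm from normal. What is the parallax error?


error = h * offset / d
= 5.4 * 36.5 / 403
= 0.4891

0.4891


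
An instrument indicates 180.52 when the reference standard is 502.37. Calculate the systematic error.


Systematic error = measured - true
= 180.52 - 502.37
= -321.8500

-321.8500


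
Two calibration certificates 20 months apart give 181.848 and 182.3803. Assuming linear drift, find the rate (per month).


rate = (v2 - v1) / months
= (182.3803 - 181.848) / 20
= 0.5323 / 20
= 0.0266

0.0266


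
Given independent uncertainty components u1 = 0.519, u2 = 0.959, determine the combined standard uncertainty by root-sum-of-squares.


uc = sqrt(0.519^2 + 0.959^2)
uc = sqrt(1.189042)
uc = 1.0904

1.0904


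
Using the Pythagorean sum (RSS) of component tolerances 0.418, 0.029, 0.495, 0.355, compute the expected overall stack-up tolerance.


RSS = sqrt(0.418^2 + 0.029^2 + 0.495^2 + 0.355^2)
= sqrt(0.546615)
= 0.7393

0.7393


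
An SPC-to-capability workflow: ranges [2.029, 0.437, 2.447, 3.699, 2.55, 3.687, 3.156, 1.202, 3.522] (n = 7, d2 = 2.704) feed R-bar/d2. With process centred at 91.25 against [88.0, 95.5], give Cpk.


R_bar = (2.029 + 0.437 + 2.447 + 3.699 + 2.55 + 3.687 + 3.156 + 1.202 + 3.522) / 9 = 2.5254444
sigma = R_bar / d2 = 2.5254444 / 2.704 = 0.93396612
Cp = (USL - LSL)/(6*sigma) = (95.5 - 88.0)/(6*0.93396612) = 1.3384
Cpu = (95.5 - 91.25)/(3*0.93396612) = 1.5168
Cpl = (91.25 - 88.0)/(3*0.93396612) = 1.1599
Cpk = min(Cpu, Cpl) = 1.1599

1.1599


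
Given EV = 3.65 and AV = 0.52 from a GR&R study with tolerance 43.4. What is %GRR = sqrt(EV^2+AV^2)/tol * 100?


GRR = sqrt(EV^2 + AV^2) = sqrt(3.65^2 + 0.52^2) = 3.686855
%GRR = GRR / tol * 100 = 3.686855 / 43.4 * 100
%GRR = 8.4951

8.4951


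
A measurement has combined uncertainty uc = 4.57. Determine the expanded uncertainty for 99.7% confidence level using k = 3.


U = k * uc
U = 3 * 4.57
U = 13.7100

13.7100


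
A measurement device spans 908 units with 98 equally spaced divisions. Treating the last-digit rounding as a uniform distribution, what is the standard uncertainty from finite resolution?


resolution = range / divisions
resolution = 908 / 98 = 9.2653061
u_res = resolution / (2*sqrt(3))
u_res = 9.2653061 / 3.4641016
u_res = 2.6747

2.6747


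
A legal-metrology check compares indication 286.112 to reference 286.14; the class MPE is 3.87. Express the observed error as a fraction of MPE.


e = indication - reference = 286.112 - 286.14 = -0.0280
|e| = 0.0280
ratio = |e| / MPE = 0.0280 / 3.87
ratio = 0.0072

0.0072


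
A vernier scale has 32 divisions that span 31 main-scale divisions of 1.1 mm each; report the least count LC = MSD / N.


LC = MSD / n_div
= 1.1 / 32
= 0.0344

0.0344


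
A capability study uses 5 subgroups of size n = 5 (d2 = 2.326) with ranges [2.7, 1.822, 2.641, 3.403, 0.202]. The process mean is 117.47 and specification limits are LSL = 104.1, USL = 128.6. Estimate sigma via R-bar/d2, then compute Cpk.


R_bar = (2.7 + 1.822 + 2.641 + 3.403 + 0.202) / 5 = 2.1536
sigma = R_bar / d2 = 2.1536 / 2.326 = 0.92588134
Cp = (USL - LSL)/(6*sigma) = (128.6 - 104.1)/(6*0.92588134) = 4.4102
Cpu = (128.6 - 117.47)/(3*0.92588134) = 4.0070
Cpl = (117.47 - 104.1)/(3*0.92588134) = 4.8134
Cpk = min(Cpu, Cpl) = 4.0070

4.0070


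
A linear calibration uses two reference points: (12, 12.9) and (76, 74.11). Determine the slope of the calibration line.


slope = (y2 - y1) / (x2 - x1)
= (74.11 - 12.9) / (76 - 12)
= 61.2100 / 64
= 0.9564

0.9564


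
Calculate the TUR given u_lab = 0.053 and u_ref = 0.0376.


TUR = u_lab / u_ref
= 0.053 / 0.0376
= 1.4096

1.4096


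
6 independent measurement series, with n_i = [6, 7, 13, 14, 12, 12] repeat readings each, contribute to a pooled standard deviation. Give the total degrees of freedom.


nu = sum_i (n_i - 1)
nu = ((6 - 1) + (7 - 1) + (13 - 1) + (14 - 1) + (12 - 1) + (12 - 1))
nu = 5 + 6 + 12 + 13 + 11 + 11
nu = 58

58


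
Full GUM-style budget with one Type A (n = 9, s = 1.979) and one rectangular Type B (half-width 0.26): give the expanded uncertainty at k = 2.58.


u_A = s / sqrt(n) = 1.979 / sqrt(9) = 0.65966667
u_B = half_width / sqrt(3) = 0.26 / sqrt(3) = 0.15011107
uc = sqrt(u_A^2 + u_B^2) = sqrt(0.65966667^2 + 0.15011107^2) = 0.67653045
U = k * uc = 2.58 * 0.67653045
U = 1.7454

1.7454


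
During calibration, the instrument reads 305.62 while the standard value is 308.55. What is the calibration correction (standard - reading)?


Correction = standard - reading
= 308.55 - 305.62
= 2.9300

2.9300


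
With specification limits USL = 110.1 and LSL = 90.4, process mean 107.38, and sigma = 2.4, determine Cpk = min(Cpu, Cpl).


Cpu = (USL - mean) / (3*sigma) = (110.1 - 107.38) / (3*2.4) = 0.3778
Cpl = (mean - LSL) / (3*sigma) = (107.38 - 90.4) / (3*2.4) = 2.3583
Cpk = min(Cpu, Cpl) = 0.3778

0.3778


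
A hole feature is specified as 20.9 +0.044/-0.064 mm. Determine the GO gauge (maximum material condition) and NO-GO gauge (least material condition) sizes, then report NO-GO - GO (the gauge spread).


GO = nominal - lower_tol (smallest hole = maximum material condition)
GO = 20.9 - 0.064 = 20.836
NO-GO = nominal + upper_tol (largest hole = least material condition)
NO-GO = 20.9 + 0.044 = 20.944
spread = NO-GO - GO = 20.944 - 20.836 = 0.1080

0.1080


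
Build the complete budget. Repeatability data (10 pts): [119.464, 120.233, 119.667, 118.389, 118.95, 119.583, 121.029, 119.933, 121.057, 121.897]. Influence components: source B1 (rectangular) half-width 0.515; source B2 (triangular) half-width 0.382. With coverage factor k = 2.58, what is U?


mean = (119.464 + 120.233 + 119.667 + 118.389 + 118.95 + 119.583 + 121.029 + 119.933 + 121.057 + 121.897) / 10 = 120.0202
s = sqrt(sum((x - mean)^2)/(n-1)) = 1.0593128
u_A = s / sqrt(n) = 1.0593128 / sqrt(10) = 0.33498412
u_B1 = 0.515 / sqrt(3) = 0.29733539
u_B2 = 0.382 / sqrt(6) = 0.15595085
uc = sqrt(0.33498412^2 + 0.29733539^2 + 0.15595085^2) = 0.47428194
U = k * uc = 2.58 * 0.47428194
U = 1.2236

1.2236


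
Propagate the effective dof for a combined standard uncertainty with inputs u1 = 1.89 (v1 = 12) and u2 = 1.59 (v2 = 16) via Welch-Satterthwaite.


uc = sqrt(u1^2 + u2^2) = sqrt(1.89^2 + 1.59^2) = 2.4698583
v_eff = uc^4 / (u1^4/v1 + u2^4/v2)
= 2.4698583^4 / (1.89^4/12 + 1.59^4/16)
= 37.21244 / 1.4627805
v_eff = 25.4395

25.4395


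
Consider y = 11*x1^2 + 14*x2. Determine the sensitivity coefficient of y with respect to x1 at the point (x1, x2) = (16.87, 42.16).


y = 11*x1^2 + 14*x2
dy/dx1 = 2*11*x1
Evaluate at x1 = 16.87: c1 = 22 * 16.87
c1 = 371.1400

371.1400


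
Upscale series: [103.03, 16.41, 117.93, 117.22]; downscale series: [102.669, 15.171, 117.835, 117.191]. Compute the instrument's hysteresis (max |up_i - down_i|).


|103.03 - 102.669| = 0.3610
|16.41 - 15.171| = 1.2390
|117.93 - 117.835| = 0.0950
|117.22 - 117.191| = 0.0290
hysteresis = max(diffs) = 1.2390

1.2390


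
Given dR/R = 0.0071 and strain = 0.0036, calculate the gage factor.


GF = (dR/R) / epsilon
= 0.0071 / 0.0036
= 1.9722

1.9722


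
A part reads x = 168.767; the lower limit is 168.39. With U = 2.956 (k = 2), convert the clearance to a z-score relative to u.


u = U / k = 2.956 / 2 = 1.478
margin = |LSL - x| = |168.39 - 168.767| = 0.377
z = margin / u = 0.377 / 1.478
z = 0.2551

0.2551


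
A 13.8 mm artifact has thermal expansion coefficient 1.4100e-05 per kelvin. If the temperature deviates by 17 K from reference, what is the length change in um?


dL = L * alpha * dT
= 13.8 * 1.4100e-05 * 17
= 0.0033079 mm
dL_um = 0.0033079 * 1000 = 3.3079 um

3.3079


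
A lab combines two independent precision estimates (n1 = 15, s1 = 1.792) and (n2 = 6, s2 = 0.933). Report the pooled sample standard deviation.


s_p = sqrt(((n1-1)*s1^2 + (n2-1)*s2^2) / (n1+n2-2))
numerator = (15-1)*1.792^2 + (6-1)*0.933^2 = 44.957696 + 4.352445 = 49.310141
denominator = 15 + 6 - 2 = 19
s_p^2 = 49.310141 / 19 = 2.5952706
s_p = sqrt(2.5952706) = 1.6110

1.6110


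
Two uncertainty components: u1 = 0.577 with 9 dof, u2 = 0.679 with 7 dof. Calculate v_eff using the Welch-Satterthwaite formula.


uc = sqrt(u1^2 + u2^2) = sqrt(0.577^2 + 0.679^2) = 0.89104994
v_eff = uc^4 / (u1^4/v1 + u2^4/v2)
= 0.89104994^4 / (0.577^4/9 + 0.679^4/7)
= 0.63038835 / 0.04268129
v_eff = 14.7697

14.7697


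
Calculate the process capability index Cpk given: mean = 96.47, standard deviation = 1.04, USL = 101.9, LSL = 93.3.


Cpu = (USL - mean) / (3*sigma) = (101.9 - 96.47) / (3*1.04) = 1.7404
Cpl = (mean - LSL) / (3*sigma) = (96.47 - 93.3) / (3*1.04) = 1.0160
Cpk = min(Cpu, Cpl) = 1.0160

1.0160


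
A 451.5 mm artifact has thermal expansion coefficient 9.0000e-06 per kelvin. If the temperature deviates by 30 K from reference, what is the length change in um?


dL = L * alpha * dT
= 451.5 * 9.0000e-06 * 30
= 0.1219050 mm
dL_um = 0.1219050 * 1000 = 121.9050 um

121.9050


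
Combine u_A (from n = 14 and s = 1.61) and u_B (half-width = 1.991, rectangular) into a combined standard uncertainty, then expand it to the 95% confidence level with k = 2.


u_A = s / sqrt(n) = 1.61 / sqrt(14) = 0.4302906
u_B = half_width / sqrt(3) = 1.991 / sqrt(3) = 1.1495044
uc = sqrt(u_A^2 + u_B^2) = sqrt(0.4302906^2 + 1.1495044^2) = 1.2273998
U = k * uc = 2 * 1.2273998
U = 2.4548

2.4548


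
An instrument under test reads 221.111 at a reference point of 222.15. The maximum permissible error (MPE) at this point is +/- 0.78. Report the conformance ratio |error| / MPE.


e = indication - reference = 221.111 - 222.15 = -1.0390
|e| = 1.0390
ratio = |e| / MPE = 1.0390 / 0.78
ratio = 1.3321

1.3321


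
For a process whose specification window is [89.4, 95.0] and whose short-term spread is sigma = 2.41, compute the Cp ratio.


Cp = (USL - LSL) / (6 * sigma)
= (95.0 - 89.4) / (6 * 2.41)
= 5.6000 / 14.4600
= 0.3873

0.3873


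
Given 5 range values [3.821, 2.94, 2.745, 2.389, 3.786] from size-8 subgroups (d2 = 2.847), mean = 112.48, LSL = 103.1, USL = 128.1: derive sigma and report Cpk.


R_bar = (3.821 + 2.94 + 2.745 + 2.389 + 3.786) / 5 = 3.1362
sigma = R_bar / d2 = 3.1362 / 2.847 = 1.1015806
Cp = (USL - LSL)/(6*sigma) = (128.1 - 103.1)/(6*1.1015806) = 3.7824
Cpu = (128.1 - 112.48)/(3*1.1015806) = 4.7265
Cpl = (112.48 - 103.1)/(3*1.1015806) = 2.8383
Cpk = min(Cpu, Cpl) = 2.8383

2.8383


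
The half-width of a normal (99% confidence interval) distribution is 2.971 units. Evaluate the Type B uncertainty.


u_B = half_width / 2.576
u_B = 2.971 / 2.576
u_B = 1.1533

1.1533


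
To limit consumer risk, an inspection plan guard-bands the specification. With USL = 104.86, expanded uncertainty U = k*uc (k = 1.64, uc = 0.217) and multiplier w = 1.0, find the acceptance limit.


U = k * uc = 1.64 * 0.217 = 0.35588
guard band g = w * U = 1.0 * 0.35588 = 0.35588
AL = USL - g = 104.86 - 0.35588
AL = 104.5041

104.5041


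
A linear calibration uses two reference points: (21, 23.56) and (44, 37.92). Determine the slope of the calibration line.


slope = (y2 - y1) / (x2 - x1)
= (37.92 - 23.56) / (44 - 21)
= 14.3600 / 23
= 0.6243

0.6243


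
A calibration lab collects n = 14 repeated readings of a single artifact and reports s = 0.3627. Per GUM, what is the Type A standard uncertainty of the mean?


u_A = s / sqrt(n)
u_A = 0.3627 / sqrt(14)
u_A = 0.3627 / 3.7416574
u_A = 0.0969

0.0969


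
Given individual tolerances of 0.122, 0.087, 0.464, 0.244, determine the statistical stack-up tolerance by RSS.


RSS = sqrt(0.122^2 + 0.087^2 + 0.464^2 + 0.244^2)
= sqrt(0.297285)
= 0.5452

0.5452


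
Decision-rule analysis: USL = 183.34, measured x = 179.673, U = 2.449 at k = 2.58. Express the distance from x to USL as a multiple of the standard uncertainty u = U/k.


u = U / k = 2.449 / 2.58 = 0.94922481
margin = |USL - x| = |183.34 - 179.673| = 3.667
z = margin / u = 3.667 / 0.94922481
z = 3.8632

3.8632


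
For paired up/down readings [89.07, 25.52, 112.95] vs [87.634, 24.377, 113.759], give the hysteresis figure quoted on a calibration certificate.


|89.07 - 87.634| = 1.4360
|25.52 - 24.377| = 1.1430
|112.95 - 113.759| = 0.8090
hysteresis = max(diffs) = 1.4360

1.4360


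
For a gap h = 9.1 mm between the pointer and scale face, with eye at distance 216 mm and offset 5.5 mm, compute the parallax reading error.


error = h * offset / d
= 9.1 * 5.5 / 216
= 0.2317

0.2317


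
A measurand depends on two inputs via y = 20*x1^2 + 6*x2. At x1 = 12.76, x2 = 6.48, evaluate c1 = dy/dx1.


y = 20*x1^2 + 6*x2
dy/dx1 = 2*20*x1
Evaluate at x1 = 12.76: c1 = 40 * 12.76
c1 = 510.4000

510.4000


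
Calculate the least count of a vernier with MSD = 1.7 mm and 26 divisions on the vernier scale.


LC = MSD / n_div
= 1.7 / 26
= 0.0654

0.0654


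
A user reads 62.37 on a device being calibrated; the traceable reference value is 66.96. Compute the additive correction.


Correction = standard - reading
= 66.96 - 62.37
= 4.5900

4.5900


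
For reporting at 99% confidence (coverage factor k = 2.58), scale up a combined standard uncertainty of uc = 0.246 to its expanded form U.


U = k * uc
U = 2.58 * 0.246
U = 0.6347

0.6347


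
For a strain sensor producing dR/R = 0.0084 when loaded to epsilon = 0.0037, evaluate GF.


GF = (dR/R) / epsilon
= 0.0084 / 0.0037
= 2.2703

2.2703


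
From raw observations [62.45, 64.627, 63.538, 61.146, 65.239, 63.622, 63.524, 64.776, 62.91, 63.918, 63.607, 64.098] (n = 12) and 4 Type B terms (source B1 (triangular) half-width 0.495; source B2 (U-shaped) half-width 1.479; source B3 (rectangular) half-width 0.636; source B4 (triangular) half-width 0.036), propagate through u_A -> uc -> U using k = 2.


mean = (62.45 + 64.627 + 63.538 + 61.146 + 65.239 + 63.622 + 63.524 + 64.776 + 62.91 + 63.918 + 63.607 + 64.098) / 12 = 63.62125
s = sqrt(sum((x - mean)^2)/(n-1)) = 1.099529
u_A = s / sqrt(n) = 1.099529 / sqrt(12) = 0.31740668
u_B1 = 0.495 / sqrt(6) = 0.2020829
u_B2 = 1.479 / sqrt(2) = 1.0458109
u_B3 = 0.636 / sqrt(3) = 0.36719477
u_B4 = 0.036 / sqrt(6) = 0.014696938
uc = sqrt(0.31740668^2 + 0.2020829^2 + 1.0458109^2 + 0.36719477^2 + 0.014696938^2) = 1.1706207
U = k * uc = 2 * 1.1706207
U = 2.3412

2.3412


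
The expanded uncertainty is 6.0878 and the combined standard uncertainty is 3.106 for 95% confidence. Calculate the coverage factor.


k = U / uc
k = 6.0878 / 3.106
k = 1.96

1.96


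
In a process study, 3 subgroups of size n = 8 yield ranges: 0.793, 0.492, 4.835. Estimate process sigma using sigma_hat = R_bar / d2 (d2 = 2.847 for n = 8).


R_bar = (0.793 + 0.492 + 4.835) / 3
R_bar = 6.12 / 3 = 2.04
sigma_hat = R_bar / d2 = 2.04 / 2.847 = 0.7165

0.7165


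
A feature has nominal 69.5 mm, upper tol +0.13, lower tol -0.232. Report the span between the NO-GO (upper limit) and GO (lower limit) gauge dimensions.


GO = nominal - lower_tol (smallest hole = maximum material condition)
GO = 69.5 - 0.232 = 69.268
NO-GO = nominal + upper_tol (largest hole = least material condition)
NO-GO = 69.5 + 0.13 = 69.63
spread = NO-GO - GO = 69.63 - 69.268 = 0.3620

0.3620


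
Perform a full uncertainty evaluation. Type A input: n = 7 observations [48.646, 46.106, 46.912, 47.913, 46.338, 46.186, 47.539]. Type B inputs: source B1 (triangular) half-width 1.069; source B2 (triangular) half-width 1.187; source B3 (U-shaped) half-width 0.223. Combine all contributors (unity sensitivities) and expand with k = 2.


mean = (48.646 + 46.106 + 46.912 + 47.913 + 46.338 + 46.186 + 47.539) / 7 = 47.09142857
s = sqrt(sum((x - mean)^2)/(n-1)) = 0.97320019
u_A = s / sqrt(n) = 0.97320019 / sqrt(7) = 0.3678351
u_B1 = 1.069 / sqrt(6) = 0.43641742
u_B2 = 1.187 / sqrt(6) = 0.48459072
u_B3 = 0.223 / sqrt(2) = 0.15768481
uc = sqrt(0.3678351^2 + 0.43641742^2 + 0.48459072^2 + 0.15768481^2) = 0.76515063
U = k * uc = 2 * 0.76515063
U = 1.5303

1.5303


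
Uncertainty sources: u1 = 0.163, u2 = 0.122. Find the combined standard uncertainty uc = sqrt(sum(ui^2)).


uc = sqrt(0.163^2 + 0.122^2)
uc = sqrt(0.041453)
uc = 0.2036

0.2036


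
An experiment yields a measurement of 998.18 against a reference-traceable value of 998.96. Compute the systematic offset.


Systematic error = measured - true
= 998.18 - 998.96
= -0.7800

-0.7800


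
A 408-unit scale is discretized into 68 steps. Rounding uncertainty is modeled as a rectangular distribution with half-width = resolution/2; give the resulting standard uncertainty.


resolution = range / divisions
resolution = 408 / 68 = 6
u_res = resolution / (2*sqrt(3))
u_res = 6 / 3.4641016
u_res = 1.7321

1.7321


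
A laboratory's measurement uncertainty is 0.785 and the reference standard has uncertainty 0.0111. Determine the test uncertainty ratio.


TUR = u_lab / u_ref
= 0.785 / 0.0111
= 70.7207

70.7207


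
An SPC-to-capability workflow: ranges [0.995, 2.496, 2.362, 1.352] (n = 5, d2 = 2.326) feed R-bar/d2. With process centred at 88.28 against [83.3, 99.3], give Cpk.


R_bar = (0.995 + 2.496 + 2.362 + 1.352) / 4 = 1.80125
sigma = R_bar / d2 = 1.80125 / 2.326 = 0.77439811
Cp = (USL - LSL)/(6*sigma) = (99.3 - 83.3)/(6*0.77439811) = 3.4435
Cpu = (99.3 - 88.28)/(3*0.77439811) = 4.7435
Cpl = (88.28 - 83.3)/(3*0.77439811) = 2.1436
Cpk = min(Cpu, Cpl) = 2.1436

2.1436


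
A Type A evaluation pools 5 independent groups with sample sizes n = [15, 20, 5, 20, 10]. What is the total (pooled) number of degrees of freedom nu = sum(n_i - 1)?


nu = sum_i (n_i - 1)
nu = ((15 - 1) + (20 - 1) + (5 - 1) + (20 - 1) + (10 - 1))
nu = 14 + 19 + 4 + 19 + 9
nu = 65

65


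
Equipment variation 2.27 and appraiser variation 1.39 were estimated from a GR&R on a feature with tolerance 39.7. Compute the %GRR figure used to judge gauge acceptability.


GRR = sqrt(EV^2 + AV^2) = sqrt(2.27^2 + 1.39^2) = 2.6617663
%GRR = GRR / tol * 100 = 2.6617663 / 39.7 * 100
%GRR = 6.7047

6.7047


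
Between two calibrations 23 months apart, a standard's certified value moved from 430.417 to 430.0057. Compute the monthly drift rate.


rate = (v2 - v1) / months
= (430.0057 - 430.417) / 23
= -0.4113 / 23
= -0.0179

-0.0179


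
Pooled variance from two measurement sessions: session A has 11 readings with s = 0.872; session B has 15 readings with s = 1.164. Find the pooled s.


s_p = sqrt(((n1-1)*s1^2 + (n2-1)*s2^2) / (n1+n2-2))
numerator = (11-1)*0.872^2 + (15-1)*1.164^2 = 7.60384 + 18.968544 = 26.572384
denominator = 11 + 15 - 2 = 24
s_p^2 = 26.572384 / 24 = 1.1071827
s_p = sqrt(1.1071827) = 1.0522

1.0522


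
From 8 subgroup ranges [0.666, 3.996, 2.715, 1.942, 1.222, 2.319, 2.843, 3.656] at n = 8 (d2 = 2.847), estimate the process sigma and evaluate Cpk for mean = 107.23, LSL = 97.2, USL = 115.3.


R_bar = (0.666 + 3.996 + 2.715 + 1.942 + 1.222 + 2.319 + 2.843 + 3.656) / 8 = 2.419875
sigma = R_bar / d2 = 2.419875 / 2.847 = 0.84997366
Cp = (USL - LSL)/(6*sigma) = (115.3 - 97.2)/(6*0.84997366) = 3.5491
Cpu = (115.3 - 107.23)/(3*0.84997366) = 3.1648
Cpl = (107.23 - 97.2)/(3*0.84997366) = 3.9335
Cpk = min(Cpu, Cpl) = 3.1648

3.1648


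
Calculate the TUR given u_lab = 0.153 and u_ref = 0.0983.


TUR = u_lab / u_ref
= 0.153 / 0.0983
= 1.5565

1.5565


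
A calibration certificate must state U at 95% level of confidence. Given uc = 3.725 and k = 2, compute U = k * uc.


U = k * uc
U = 2 * 3.725
U = 7.4500

7.4500


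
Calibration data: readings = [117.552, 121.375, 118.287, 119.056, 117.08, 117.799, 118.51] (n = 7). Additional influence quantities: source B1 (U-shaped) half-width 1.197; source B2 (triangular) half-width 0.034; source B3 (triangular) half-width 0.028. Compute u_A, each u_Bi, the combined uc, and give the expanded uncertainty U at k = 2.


mean = (117.552 + 121.375 + 118.287 + 119.056 + 117.08 + 117.799 + 118.51) / 7 = 118.5227143
s = sqrt(sum((x - mean)^2)/(n-1)) = 1.4155755
u_A = s / sqrt(n) = 1.4155755 / sqrt(7) = 0.53503725
u_B1 = 1.197 / sqrt(2) = 0.84640682
u_B2 = 0.034 / sqrt(6) = 0.013880442
u_B3 = 0.028 / sqrt(6) = 0.011430952
uc = sqrt(0.53503725^2 + 0.84640682^2 + 0.013880442^2 + 0.011430952^2) = 1.0014952
U = k * uc = 2 * 1.0014952
U = 2.0030

2.0030


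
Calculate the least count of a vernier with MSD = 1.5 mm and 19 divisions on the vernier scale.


LC = MSD / n_div
= 1.5 / 19
= 0.0789

0.0789


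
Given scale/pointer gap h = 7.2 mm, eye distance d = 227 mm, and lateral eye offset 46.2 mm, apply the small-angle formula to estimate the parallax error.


error = h * offset / d
= 7.2 * 46.2 / 227
= 1.4654

1.4654


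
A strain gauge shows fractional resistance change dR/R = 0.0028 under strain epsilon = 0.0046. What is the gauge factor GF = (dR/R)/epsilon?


GF = (dR/R) / epsilon
= 0.0028 / 0.0046
= 0.6087

0.6087


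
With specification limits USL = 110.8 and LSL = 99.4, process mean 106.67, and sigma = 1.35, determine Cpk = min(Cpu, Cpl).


Cpu = (USL - mean) / (3*sigma) = (110.8 - 106.67) / (3*1.35) = 1.0198
Cpl = (mean - LSL) / (3*sigma) = (106.67 - 99.4) / (3*1.35) = 1.7951
Cpk = min(Cpu, Cpl) = 1.0198

1.0198


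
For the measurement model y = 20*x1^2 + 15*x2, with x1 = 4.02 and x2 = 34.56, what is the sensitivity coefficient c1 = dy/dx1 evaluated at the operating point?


y = 20*x1^2 + 15*x2
dy/dx1 = 2*20*x1
Evaluate at x1 = 4.02: c1 = 40 * 4.02
c1 = 160.8000

160.8000


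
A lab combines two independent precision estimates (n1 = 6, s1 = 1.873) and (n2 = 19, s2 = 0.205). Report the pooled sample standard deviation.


s_p = sqrt(((n1-1)*s1^2 + (n2-1)*s2^2) / (n1+n2-2))
numerator = (6-1)*1.873^2 + (19-1)*0.205^2 = 17.540645 + 0.75645 = 18.297095
denominator = 6 + 19 - 2 = 23
s_p^2 = 18.297095 / 23 = 0.79552587
s_p = sqrt(0.79552587) = 0.8919

0.8919


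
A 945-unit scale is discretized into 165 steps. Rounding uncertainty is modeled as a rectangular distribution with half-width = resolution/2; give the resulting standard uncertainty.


resolution = range / divisions
resolution = 945 / 165 = 5.7272727
u_res = resolution / (2*sqrt(3))
u_res = 5.7272727 / 3.4641016
u_res = 1.6533

1.6533


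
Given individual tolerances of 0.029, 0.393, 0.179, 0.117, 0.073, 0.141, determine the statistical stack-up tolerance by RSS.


RSS = sqrt(0.029^2 + 0.393^2 + 0.179^2 + 0.117^2 + 0.073^2 + 0.141^2)
= sqrt(0.22623)
= 0.4756

0.4756


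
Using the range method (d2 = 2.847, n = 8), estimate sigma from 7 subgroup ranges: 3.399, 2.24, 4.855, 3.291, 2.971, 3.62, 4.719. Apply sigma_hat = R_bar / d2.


R_bar = (3.399 + 2.24 + 4.855 + 3.291 + 2.971 + 3.62 + 4.719) / 7
R_bar = 25.095 / 7 = 3.585
sigma_hat = R_bar / d2 = 3.585 / 2.847 = 1.2592

1.2592


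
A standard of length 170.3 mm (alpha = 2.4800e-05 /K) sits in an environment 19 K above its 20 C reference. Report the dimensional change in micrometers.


dL = L * alpha * dT
= 170.3 * 2.4800e-05 * 19
= 0.0802454 mm
dL_um = 0.0802454 * 1000 = 80.2454 um

80.2454


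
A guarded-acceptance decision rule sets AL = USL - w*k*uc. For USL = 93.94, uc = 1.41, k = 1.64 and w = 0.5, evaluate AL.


U = k * uc = 1.64 * 1.41 = 2.3124
guard band g = w * U = 0.5 * 2.3124 = 1.1562
AL = USL - g = 93.94 - 1.1562
AL = 92.7838

92.7838
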